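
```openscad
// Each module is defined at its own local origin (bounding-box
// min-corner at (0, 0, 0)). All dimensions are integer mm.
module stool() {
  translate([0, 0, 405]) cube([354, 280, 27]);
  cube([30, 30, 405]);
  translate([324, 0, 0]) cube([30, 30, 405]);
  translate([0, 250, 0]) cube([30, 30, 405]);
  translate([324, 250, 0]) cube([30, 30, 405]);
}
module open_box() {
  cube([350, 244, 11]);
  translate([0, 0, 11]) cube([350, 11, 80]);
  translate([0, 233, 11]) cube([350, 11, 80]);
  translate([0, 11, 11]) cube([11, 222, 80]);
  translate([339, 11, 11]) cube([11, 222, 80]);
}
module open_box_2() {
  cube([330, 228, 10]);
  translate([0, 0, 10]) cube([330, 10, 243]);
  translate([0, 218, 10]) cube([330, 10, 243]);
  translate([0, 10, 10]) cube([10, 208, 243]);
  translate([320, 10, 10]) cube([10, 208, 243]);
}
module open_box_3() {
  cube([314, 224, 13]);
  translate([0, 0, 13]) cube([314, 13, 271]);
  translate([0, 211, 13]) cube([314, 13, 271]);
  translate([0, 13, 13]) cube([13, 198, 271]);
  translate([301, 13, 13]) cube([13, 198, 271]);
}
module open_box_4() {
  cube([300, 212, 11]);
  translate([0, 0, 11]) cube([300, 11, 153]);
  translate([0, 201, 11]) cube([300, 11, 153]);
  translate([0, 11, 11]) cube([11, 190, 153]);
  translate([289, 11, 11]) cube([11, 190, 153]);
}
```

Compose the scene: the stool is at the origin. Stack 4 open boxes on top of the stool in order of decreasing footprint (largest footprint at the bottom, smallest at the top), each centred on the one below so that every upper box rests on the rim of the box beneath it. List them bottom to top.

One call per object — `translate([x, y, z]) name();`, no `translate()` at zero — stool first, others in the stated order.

stool();
translate([2, 18, 432]) open_box();
translate([12, 26, 523]) open_box_2();
translate([20, 28, 776]) open_box_3();
translate([27, 34, 1060]) open_box_4();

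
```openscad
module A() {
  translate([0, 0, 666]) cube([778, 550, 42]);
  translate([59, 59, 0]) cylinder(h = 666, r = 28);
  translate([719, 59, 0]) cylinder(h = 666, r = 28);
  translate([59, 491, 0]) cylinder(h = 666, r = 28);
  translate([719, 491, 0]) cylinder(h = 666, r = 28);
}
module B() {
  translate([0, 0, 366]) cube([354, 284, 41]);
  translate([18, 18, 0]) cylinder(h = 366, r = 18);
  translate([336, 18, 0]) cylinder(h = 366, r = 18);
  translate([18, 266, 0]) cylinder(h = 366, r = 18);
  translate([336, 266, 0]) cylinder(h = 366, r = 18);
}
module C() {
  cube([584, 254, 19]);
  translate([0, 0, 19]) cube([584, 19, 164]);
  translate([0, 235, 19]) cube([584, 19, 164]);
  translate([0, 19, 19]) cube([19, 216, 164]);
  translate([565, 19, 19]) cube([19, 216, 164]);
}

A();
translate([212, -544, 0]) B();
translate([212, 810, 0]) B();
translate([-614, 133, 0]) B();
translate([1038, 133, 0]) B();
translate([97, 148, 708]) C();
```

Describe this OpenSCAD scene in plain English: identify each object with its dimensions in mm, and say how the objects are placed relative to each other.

A is a table: top 778 mm (x) × 550 mm (y), 42 mm thick, upper face at z = 708 mm, on four round legs of 56 mm diameter, each leg's bounding box inset 31 mm from the nearest pair of top edges, running from z = 0 to the bottom of the top.

B is a simple wooden stool: a rectangular seat 354 mm (x) by 284 mm (y), 41 mm thick, top face at z = 407 mm, on four round legs, each 36 mm in diameter. The legs rest on z = 0, each leg's axis is inset half a diameter from the nearest pair of seat edges (so the leg's bounding box is flush with the corner).

C is an open-topped rectangular box: outside dimensions 584×254×183 mm, with a uniform wall and base thickness of 19 mm. The base is a full 584×254 slab on the floor; four walls sit on top of the base. The front and back walls (the −y and +y sides) span the full width; the two side walls fit between them.

Four stools sit around the table at the −y, +y, −x, +x sides. The open box is on top of the table, centred.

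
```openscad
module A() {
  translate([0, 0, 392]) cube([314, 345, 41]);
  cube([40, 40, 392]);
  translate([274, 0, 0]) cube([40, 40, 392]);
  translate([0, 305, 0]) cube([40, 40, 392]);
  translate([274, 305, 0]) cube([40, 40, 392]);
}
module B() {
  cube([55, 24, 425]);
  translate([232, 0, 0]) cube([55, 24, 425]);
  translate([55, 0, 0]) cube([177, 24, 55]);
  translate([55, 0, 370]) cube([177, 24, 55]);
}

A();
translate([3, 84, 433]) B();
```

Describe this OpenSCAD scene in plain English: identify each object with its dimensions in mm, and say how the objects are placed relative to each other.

A is a simple wooden stool: a rectangular seat 314 mm (x) by 345 mm (y), 41 mm thick, top face at z = 433 mm, on four square legs, each 40×40 mm in cross-section. The legs rest on z = 0, each flush with a corner of the seat.

B is a rectangular picture frame lying in the x–z plane (depth along y). The opening is 177 mm wide (x) by 315 mm tall (z), surrounded by a border 55 mm wide on all four sides. The frame is 24 mm deep and is made of two full-height vertical stiles with two horizontal rails fitted between them.

The picture frame is on top of the stool.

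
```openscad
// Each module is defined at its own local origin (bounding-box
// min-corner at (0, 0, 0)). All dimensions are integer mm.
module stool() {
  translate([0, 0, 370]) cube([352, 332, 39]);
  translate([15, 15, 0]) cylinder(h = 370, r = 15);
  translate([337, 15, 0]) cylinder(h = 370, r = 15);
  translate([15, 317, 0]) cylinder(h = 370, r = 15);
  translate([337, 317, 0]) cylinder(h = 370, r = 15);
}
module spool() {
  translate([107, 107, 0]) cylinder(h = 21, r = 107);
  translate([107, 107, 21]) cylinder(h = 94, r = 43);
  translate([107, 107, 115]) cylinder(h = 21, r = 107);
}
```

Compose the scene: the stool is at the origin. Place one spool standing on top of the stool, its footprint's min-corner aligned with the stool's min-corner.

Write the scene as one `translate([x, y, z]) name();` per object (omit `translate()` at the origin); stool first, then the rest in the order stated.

stool();
translate([0, 0, 409]) spool();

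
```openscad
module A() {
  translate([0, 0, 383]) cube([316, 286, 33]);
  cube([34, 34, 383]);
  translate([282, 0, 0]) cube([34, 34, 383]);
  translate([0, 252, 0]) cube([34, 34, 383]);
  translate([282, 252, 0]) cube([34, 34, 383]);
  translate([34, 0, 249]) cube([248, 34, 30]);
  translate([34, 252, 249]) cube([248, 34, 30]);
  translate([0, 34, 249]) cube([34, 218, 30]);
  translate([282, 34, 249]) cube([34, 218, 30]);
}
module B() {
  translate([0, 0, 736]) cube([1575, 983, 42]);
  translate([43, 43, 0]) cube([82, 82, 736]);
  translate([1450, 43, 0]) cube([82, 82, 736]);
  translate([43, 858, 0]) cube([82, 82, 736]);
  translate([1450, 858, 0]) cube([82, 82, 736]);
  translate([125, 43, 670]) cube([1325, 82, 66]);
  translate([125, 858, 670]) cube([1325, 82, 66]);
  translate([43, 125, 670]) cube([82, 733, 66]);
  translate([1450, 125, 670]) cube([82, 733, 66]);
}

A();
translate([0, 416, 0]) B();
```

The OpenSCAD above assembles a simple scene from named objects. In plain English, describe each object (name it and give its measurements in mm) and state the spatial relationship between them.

A is a four-legged stool. The seat is 316×286 mm, 33 mm thick, top at z = 416 mm. It stands on four square legs, each 34×34 mm in cross-section, from z = 0 to the seat underside, each flush with a corner of the seat. Four stretchers, 34 mm wide and 30 mm tall, connect adjacent legs with their undersides at z = 249 mm, each running between the inner faces of the legs it joins and aligned with the legs' outer faces on the other axis.

B is a rectangular dining table. The top is 1575×983×42 mm with its upper surface at z = 778 mm. It stands on four 82×82 mm square legs, each inset 43 mm from the nearest pair of top edges, running from the floor to the underside of the top. Four apron rails, 82 mm thick and 66 mm tall, run between adjacent legs with their top edges flush with the underside of the top and their outer faces flush with the legs' outer faces.

The table is on the floor beside the stool on its +y side.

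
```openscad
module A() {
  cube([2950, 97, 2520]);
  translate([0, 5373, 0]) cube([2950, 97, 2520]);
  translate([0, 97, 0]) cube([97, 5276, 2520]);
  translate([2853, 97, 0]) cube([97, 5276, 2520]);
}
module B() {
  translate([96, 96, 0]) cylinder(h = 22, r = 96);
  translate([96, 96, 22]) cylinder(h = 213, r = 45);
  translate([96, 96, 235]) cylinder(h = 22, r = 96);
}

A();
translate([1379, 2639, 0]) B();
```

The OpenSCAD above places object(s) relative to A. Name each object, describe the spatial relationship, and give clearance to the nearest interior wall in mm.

A is a house frame. B is a spool. The spool sits inside the house frame, centred. The clearance to the nearest interior wall is 1282 mm.

Clearances: x = 1282, y = 2542; minimum 1282 mm.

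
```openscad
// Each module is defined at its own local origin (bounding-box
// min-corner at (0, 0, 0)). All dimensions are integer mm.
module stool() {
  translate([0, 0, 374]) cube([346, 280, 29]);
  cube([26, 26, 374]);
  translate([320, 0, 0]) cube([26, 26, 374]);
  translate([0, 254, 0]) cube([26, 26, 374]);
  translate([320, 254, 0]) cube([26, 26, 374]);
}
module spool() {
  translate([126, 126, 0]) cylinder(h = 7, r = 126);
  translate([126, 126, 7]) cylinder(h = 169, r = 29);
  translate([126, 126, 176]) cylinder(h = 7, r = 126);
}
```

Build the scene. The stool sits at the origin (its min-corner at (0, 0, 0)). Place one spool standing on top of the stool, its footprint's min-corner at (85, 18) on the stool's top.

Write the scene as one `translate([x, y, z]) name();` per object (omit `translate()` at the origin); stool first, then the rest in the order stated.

stool();
translate([85, 18, 403]) spool();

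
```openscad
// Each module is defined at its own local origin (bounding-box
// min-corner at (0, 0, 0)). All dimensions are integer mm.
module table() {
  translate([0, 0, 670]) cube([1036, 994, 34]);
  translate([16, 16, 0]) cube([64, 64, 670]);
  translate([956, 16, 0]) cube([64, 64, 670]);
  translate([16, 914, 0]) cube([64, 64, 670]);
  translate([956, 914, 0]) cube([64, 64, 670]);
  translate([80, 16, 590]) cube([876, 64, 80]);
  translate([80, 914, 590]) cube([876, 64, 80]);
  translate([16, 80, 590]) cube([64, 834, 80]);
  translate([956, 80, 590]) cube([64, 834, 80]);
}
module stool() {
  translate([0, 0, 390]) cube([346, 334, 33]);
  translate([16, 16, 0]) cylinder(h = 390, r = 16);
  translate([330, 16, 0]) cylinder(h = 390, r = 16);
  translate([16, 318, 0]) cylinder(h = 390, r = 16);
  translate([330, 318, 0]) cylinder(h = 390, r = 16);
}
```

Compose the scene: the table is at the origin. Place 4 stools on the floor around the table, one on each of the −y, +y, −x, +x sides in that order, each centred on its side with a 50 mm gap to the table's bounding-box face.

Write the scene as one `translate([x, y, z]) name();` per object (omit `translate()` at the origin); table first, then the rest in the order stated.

table();
translate([345, -384, 0]) stool();
translate([345, 1044, 0]) stool();
translate([-396, 330, 0]) stool();
translate([1086, 330, 0]) stool();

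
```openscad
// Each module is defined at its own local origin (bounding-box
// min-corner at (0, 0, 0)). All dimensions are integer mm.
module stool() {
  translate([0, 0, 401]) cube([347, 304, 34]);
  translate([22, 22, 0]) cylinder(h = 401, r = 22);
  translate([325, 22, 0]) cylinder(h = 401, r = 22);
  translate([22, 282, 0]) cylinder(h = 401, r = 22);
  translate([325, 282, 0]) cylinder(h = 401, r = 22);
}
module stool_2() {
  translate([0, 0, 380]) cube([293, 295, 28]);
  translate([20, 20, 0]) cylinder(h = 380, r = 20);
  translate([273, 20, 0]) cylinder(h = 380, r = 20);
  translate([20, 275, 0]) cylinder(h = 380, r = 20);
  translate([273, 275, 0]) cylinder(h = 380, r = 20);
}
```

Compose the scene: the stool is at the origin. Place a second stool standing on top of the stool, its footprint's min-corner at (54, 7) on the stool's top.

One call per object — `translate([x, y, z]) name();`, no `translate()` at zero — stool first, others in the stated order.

stool();
translate([54, 7, 435]) stool_2();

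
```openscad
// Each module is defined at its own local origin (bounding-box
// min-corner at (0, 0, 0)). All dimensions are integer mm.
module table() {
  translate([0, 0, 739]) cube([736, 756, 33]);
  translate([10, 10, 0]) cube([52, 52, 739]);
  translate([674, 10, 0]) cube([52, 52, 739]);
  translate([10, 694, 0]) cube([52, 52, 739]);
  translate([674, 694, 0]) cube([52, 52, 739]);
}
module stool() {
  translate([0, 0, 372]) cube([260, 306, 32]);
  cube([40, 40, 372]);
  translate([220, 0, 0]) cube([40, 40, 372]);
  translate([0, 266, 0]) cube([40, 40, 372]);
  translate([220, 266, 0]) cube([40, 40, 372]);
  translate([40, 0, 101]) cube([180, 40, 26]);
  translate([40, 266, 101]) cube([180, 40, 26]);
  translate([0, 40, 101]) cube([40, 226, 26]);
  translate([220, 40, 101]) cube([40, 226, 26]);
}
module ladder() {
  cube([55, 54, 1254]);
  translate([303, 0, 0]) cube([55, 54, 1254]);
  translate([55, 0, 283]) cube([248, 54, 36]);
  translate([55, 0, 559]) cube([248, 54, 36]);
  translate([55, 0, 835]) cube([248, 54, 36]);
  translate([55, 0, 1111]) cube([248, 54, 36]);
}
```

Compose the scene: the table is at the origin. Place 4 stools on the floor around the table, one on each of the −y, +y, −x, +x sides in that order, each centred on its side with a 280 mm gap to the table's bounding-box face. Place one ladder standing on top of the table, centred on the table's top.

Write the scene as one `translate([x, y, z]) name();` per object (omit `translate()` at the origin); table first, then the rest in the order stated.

table();
translate([238, -586, 0]) stool();
translate([238, 1036, 0]) stool();
translate([-540, 225, 0]) stool();
translate([1016, 225, 0]) stool();
translate([189, 351, 772]) ladder();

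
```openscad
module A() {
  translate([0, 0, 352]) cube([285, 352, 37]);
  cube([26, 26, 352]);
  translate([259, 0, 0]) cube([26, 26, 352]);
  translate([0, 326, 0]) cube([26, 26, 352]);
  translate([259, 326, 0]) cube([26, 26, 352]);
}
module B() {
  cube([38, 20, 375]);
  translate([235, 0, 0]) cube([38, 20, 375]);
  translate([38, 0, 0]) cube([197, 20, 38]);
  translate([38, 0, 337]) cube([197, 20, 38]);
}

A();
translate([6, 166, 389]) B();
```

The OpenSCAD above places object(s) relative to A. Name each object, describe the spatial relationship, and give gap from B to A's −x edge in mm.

The picture frame's min-x is at 6; the stool's min-x is 0; gap = 6 mm.

A is a stool. B is a picture frame. The picture frame is on top of the stool, centred. The gap from the picture frame to the stool's −x edge is 6 mm.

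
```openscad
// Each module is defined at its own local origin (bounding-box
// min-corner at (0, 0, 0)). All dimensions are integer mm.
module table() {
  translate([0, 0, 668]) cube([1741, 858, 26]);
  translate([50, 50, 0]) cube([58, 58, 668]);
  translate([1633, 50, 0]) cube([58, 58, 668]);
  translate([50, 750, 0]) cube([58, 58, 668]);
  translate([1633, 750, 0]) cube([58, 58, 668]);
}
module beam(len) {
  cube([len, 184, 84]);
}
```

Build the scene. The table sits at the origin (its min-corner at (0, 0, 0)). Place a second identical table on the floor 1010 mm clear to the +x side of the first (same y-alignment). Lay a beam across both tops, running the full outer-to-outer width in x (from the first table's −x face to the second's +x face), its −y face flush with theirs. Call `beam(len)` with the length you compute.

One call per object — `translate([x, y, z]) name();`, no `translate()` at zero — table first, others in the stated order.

table();
translate([2751, 0, 0]) table();
translate([0, 0, 694]) beam(4492);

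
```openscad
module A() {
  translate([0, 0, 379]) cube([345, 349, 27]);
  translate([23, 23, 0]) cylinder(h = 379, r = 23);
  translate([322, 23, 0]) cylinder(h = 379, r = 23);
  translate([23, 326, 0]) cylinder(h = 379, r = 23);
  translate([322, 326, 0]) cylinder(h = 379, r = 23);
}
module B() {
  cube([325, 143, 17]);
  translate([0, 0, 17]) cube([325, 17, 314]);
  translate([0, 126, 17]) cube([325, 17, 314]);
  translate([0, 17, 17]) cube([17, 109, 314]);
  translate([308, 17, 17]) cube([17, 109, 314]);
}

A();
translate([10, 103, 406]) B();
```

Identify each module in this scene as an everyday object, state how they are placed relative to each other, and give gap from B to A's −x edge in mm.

A is a stool. B is an open box. The open box is on top of the stool, centred. The gap from the open box to the stool's −x edge is 10 mm.

The open box's min-x is at 10; the stool's min-x is 0; gap = 10 mm.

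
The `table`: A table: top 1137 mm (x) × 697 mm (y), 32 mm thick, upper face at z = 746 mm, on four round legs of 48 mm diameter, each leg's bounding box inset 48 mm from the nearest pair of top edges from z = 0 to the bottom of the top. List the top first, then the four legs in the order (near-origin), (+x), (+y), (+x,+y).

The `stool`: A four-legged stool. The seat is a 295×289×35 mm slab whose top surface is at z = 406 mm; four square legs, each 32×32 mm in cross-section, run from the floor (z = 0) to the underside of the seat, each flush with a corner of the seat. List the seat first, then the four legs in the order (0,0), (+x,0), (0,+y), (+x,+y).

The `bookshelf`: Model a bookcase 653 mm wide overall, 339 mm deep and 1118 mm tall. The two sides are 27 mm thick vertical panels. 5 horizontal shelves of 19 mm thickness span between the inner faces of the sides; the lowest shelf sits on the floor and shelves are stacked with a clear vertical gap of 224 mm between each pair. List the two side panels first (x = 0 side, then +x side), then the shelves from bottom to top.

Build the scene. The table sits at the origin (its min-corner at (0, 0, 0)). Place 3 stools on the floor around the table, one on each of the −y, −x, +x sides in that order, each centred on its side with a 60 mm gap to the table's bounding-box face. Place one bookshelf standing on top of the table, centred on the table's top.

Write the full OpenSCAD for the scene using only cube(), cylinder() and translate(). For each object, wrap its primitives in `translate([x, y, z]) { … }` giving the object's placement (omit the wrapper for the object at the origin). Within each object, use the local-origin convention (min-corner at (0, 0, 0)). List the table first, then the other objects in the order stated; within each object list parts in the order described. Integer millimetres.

translate([0, 0, 714]) cube([1137, 697, 32]);
translate([72, 72, 0]) cylinder(h = 714, r = 24);
translate([1065, 72, 0]) cylinder(h = 714, r = 24);
translate([72, 625, 0]) cylinder(h = 714, r = 24);
translate([1065, 625, 0]) cylinder(h = 714, r = 24);
translate([421, -349, 0]) {
  translate([0, 0, 371]) cube([295, 289, 35]);
  cube([32, 32, 371]);
  translate([263, 0, 0]) cube([32, 32, 371]);
  translate([0, 257, 0]) cube([32, 32, 371]);
  translate([263, 257, 0]) cube([32, 32, 371]);
}
translate([-355, 204, 0]) {
  translate([0, 0, 371]) cube([295, 289, 35]);
  cube([32, 32, 371]);
  translate([263, 0, 0]) cube([32, 32, 371]);
  translate([0, 257, 0]) cube([32, 32, 371]);
  translate([263, 257, 0]) cube([32, 32, 371]);
}
translate([1197, 204, 0]) {
  translate([0, 0, 371]) cube([295, 289, 35]);
  cube([32, 32, 371]);
  translate([263, 0, 0]) cube([32, 32, 371]);
  translate([0, 257, 0]) cube([32, 32, 371]);
  translate([263, 257, 0]) cube([32, 32, 371]);
}
translate([242, 179, 746]) {
  cube([27, 339, 1118]);
  translate([626, 0, 0]) cube([27, 339, 1118]);
  translate([27, 0, 0]) cube([599, 339, 19]);
  translate([27, 0, 243]) cube([599, 339, 19]);
  translate([27, 0, 486]) cube([599, 339, 19]);
  translate([27, 0, 729]) cube([599, 339, 19]);
  translate([27, 0, 972]) cube([599, 339, 19]);
}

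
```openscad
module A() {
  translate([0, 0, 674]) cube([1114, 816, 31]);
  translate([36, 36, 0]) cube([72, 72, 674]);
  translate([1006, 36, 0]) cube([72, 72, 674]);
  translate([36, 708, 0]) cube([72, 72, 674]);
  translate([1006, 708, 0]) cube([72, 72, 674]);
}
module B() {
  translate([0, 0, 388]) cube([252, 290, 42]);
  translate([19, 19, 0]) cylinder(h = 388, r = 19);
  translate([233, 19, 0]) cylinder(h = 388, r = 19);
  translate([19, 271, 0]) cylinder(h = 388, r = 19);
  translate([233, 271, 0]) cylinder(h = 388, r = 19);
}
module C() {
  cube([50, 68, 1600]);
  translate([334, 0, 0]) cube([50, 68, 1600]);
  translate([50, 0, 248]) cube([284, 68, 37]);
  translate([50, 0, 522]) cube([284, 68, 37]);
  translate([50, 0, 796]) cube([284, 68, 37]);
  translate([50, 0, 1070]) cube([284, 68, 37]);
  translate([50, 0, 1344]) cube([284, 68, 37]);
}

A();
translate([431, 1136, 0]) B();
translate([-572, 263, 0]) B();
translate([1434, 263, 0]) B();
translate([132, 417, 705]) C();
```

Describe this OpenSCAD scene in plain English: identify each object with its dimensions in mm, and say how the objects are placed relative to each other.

A is a table: top 1114 mm (x) × 816 mm (y), 31 mm thick, upper face at z = 705 mm, on four 72×72 mm square legs, each inset 36 mm from the nearest pair of top edges, running from z = 0 to the bottom of the top.

B is a simple wooden stool: a rectangular seat 252 mm (x) by 290 mm (y), 42 mm thick, top face at z = 430 mm, on four round legs, each 38 mm in diameter. The legs rest on z = 0, each leg's axis is inset half a diameter from the nearest pair of seat edges (so the leg's bounding box is flush with the corner).

C is a wooden ladder with two side rails of 50×68 mm section and 1600 mm height, set 384 mm apart overall. Between them run 5 rectangular rungs (68 mm deep, 37 mm thick), front faces flush with the rails' −y face. The bottom of the first rung is 248 mm above the floor and each subsequent rung is 274 mm higher than the one below.

Three stools sit around the table at the +y, −x, +x sides. The ladder is on top of the table.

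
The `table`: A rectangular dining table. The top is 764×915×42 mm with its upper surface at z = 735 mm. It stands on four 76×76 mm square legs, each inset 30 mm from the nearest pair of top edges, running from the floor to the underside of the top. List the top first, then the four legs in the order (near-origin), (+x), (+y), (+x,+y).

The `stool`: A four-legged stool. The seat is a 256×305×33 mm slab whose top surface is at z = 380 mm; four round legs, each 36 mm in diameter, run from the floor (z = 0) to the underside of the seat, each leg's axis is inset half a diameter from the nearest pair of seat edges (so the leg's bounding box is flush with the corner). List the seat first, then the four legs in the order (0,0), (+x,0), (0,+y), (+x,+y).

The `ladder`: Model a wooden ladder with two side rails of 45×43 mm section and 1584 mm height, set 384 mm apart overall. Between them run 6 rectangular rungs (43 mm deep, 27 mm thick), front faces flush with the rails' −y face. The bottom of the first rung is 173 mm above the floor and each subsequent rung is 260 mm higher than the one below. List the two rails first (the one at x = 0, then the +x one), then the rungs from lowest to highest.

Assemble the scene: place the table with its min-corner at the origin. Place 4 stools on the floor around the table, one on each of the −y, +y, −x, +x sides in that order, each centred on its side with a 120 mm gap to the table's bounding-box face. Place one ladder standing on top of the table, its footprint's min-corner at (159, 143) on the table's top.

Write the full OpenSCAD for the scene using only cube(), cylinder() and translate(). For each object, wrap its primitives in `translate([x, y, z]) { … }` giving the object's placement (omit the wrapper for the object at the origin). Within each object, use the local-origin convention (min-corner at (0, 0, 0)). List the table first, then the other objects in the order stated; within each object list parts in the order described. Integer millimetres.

translate([0, 0, 693]) cube([764, 915, 42]);
translate([30, 30, 0]) cube([76, 76, 693]);
translate([658, 30, 0]) cube([76, 76, 693]);
translate([30, 809, 0]) cube([76, 76, 693]);
translate([658, 809, 0]) cube([76, 76, 693]);
translate([254, -425, 0]) {
  translate([0, 0, 347]) cube([256, 305, 33]);
  translate([18, 18, 0]) cylinder(h = 347, r = 18);
  translate([238, 18, 0]) cylinder(h = 347, r = 18);
  translate([18, 287, 0]) cylinder(h = 347, r = 18);
  translate([238, 287, 0]) cylinder(h = 347, r = 18);
}
translate([254, 1035, 0]) {
  translate([0, 0, 347]) cube([256, 305, 33]);
  translate([18, 18, 0]) cylinder(h = 347, r = 18);
  translate([238, 18, 0]) cylinder(h = 347, r = 18);
  translate([18, 287, 0]) cylinder(h = 347, r = 18);
  translate([238, 287, 0]) cylinder(h = 347, r = 18);
}
translate([-376, 305, 0]) {
  translate([0, 0, 347]) cube([256, 305, 33]);
  translate([18, 18, 0]) cylinder(h = 347, r = 18);
  translate([238, 18, 0]) cylinder(h = 347, r = 18);
  translate([18, 287, 0]) cylinder(h = 347, r = 18);
  translate([238, 287, 0]) cylinder(h = 347, r = 18);
}
translate([884, 305, 0]) {
  translate([0, 0, 347]) cube([256, 305, 33]);
  translate([18, 18, 0]) cylinder(h = 347, r = 18);
  translate([238, 18, 0]) cylinder(h = 347, r = 18);
  translate([18, 287, 0]) cylinder(h = 347, r = 18);
  translate([238, 287, 0]) cylinder(h = 347, r = 18);
}
translate([159, 143, 735]) {
  cube([45, 43, 1584]);
  translate([339, 0, 0]) cube([45, 43, 1584]);
  translate([45, 0, 173]) cube([294, 43, 27]);
  translate([45, 0, 433]) cube([294, 43, 27]);
  translate([45, 0, 693]) cube([294, 43, 27]);
  translate([45, 0, 953]) cube([294, 43, 27]);
  translate([45, 0, 1213]) cube([294, 43, 27]);
  translate([45, 0, 1473]) cube([294, 43, 27]);
}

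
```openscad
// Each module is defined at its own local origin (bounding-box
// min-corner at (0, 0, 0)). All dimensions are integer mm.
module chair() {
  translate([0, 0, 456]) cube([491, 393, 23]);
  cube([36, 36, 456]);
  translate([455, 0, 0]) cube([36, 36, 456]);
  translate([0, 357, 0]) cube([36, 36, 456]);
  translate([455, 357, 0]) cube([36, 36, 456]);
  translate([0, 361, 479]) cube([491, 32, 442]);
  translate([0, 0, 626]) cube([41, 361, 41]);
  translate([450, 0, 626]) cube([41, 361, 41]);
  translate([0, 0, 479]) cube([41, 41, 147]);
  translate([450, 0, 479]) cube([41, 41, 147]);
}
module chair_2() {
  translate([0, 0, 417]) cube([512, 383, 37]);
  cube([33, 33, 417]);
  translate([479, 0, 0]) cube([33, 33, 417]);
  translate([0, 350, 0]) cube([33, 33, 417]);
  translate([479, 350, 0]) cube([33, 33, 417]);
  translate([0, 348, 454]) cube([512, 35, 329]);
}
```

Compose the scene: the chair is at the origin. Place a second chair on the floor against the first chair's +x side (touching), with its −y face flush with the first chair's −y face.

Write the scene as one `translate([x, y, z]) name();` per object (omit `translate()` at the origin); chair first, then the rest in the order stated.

chair();
translate([491, 0, 0]) chair_2();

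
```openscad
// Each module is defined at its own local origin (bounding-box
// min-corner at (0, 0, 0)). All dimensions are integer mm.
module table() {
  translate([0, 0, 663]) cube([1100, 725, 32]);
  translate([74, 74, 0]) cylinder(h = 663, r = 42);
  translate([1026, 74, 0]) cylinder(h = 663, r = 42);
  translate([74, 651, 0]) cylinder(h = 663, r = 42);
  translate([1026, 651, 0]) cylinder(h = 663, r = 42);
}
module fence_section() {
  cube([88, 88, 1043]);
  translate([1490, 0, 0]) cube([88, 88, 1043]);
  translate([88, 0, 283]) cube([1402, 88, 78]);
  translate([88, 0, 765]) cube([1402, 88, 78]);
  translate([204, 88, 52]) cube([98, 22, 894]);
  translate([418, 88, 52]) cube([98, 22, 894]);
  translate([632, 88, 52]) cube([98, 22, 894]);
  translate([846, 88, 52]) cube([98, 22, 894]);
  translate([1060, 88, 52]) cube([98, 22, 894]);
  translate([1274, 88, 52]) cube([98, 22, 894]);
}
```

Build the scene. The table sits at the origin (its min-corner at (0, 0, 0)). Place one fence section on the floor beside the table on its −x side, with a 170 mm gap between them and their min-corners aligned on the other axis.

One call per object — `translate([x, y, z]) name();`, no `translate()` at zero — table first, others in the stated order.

table();
translate([-1748, 0, 0]) fence_section();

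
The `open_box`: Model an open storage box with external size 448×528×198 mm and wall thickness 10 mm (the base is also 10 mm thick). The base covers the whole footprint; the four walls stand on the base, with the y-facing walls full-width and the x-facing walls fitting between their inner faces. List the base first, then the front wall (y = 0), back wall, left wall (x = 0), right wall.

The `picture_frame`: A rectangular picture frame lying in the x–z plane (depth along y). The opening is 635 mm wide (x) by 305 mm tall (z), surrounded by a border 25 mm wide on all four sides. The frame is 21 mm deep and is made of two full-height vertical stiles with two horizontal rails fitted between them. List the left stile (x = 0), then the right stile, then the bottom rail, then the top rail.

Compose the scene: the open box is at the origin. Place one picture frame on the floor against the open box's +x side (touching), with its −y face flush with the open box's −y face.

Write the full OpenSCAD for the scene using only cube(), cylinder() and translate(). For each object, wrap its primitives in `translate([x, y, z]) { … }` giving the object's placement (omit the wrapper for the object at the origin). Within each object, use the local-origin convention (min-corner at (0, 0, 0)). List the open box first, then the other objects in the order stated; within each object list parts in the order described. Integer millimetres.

cube([448, 528, 10]);
translate([0, 0, 10]) cube([448, 10, 188]);
translate([0, 518, 10]) cube([448, 10, 188]);
translate([0, 10, 10]) cube([10, 508, 188]);
translate([438, 10, 10]) cube([10, 508, 188]);
translate([448, 0, 0]) {
  cube([25, 21, 355]);
  translate([660, 0, 0]) cube([25, 21, 355]);
  translate([25, 0, 0]) cube([635, 21, 25]);
  translate([25, 0, 330]) cube([635, 21, 25]);
}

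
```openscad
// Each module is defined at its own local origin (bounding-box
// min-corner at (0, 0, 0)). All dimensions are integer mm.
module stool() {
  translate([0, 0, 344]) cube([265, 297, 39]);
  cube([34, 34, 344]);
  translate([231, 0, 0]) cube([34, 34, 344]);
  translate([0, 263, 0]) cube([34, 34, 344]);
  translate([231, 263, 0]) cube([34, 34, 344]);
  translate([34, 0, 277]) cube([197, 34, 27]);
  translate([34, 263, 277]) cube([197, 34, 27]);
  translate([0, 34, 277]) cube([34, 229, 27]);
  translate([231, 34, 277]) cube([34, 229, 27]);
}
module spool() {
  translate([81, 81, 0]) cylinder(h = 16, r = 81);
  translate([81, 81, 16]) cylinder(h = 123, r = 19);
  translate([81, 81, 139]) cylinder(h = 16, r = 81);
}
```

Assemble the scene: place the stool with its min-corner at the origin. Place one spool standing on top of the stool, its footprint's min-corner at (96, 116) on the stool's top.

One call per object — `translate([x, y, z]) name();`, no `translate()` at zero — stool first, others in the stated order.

stool();
translate([96, 116, 383]) spool();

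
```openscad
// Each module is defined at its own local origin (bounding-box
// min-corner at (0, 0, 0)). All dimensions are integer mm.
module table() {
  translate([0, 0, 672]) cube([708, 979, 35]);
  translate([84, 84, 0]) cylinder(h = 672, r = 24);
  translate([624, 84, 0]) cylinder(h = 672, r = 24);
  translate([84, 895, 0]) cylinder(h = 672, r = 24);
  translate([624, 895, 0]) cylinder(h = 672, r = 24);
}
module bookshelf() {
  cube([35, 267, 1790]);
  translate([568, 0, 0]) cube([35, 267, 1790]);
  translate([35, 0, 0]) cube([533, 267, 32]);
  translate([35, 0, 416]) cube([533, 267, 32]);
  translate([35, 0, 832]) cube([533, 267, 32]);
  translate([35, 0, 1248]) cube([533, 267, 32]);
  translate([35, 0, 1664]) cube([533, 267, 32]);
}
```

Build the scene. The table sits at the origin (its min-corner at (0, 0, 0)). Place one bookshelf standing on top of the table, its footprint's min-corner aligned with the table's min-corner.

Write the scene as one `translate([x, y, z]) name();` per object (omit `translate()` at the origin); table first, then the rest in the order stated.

table();
translate([0, 0, 707]) bookshelf();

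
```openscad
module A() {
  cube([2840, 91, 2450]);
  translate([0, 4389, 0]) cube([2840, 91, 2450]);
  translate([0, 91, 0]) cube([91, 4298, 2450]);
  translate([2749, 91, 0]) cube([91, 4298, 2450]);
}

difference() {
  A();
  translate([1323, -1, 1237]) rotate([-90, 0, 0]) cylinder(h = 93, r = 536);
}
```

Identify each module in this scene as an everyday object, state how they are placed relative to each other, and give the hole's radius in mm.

A is a house frame. The house frame has a circular hole through its front wall. The hole's radius is 536 mm.

The subtracted cylinder has r = 536 mm.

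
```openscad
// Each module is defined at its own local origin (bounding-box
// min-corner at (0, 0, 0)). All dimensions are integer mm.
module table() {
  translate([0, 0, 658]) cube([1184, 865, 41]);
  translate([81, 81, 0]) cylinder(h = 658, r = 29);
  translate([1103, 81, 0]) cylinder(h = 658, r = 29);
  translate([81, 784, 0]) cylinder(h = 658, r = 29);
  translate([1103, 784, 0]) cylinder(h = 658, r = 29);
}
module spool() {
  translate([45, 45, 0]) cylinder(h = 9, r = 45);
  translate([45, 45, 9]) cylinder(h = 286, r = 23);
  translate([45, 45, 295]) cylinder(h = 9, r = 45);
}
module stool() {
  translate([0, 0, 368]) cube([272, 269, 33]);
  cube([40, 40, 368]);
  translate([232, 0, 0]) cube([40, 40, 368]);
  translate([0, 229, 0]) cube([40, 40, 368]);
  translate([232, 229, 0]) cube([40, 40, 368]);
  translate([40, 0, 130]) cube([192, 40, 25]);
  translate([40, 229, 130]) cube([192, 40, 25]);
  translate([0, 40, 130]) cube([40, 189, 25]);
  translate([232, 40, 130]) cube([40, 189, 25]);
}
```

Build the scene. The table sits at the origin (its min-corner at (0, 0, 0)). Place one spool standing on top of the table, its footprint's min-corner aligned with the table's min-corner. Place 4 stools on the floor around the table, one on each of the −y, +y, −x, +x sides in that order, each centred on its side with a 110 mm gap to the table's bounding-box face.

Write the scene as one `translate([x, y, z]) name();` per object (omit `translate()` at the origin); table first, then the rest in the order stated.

table();
translate([0, 0, 699]) spool();
translate([456, -379, 0]) stool();
translate([456, 975, 0]) stool();
translate([-382, 298, 0]) stool();
translate([1294, 298, 0]) stool();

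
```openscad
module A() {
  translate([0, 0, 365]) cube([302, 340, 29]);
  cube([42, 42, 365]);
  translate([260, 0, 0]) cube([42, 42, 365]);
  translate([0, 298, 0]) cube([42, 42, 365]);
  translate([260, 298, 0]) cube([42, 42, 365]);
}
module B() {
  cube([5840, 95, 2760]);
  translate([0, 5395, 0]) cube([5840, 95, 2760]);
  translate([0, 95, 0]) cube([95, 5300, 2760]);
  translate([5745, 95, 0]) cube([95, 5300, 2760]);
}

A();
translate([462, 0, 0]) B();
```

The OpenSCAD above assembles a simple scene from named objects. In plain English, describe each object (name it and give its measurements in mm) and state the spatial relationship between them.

A is a simple wooden stool: a rectangular seat 302 mm (x) by 340 mm (y), 29 mm thick, top face at z = 394 mm, on four square legs, each 42×42 mm in cross-section. The legs rest on z = 0, each flush with a corner of the seat.

B is the wall frame of a small rectangular building: four walls, each 2760 mm tall and 95 mm thick, enclosing a footprint 5840 mm (x) by 5490 mm (y) outside-to-outside, with no floor or roof. The front and back walls (the −y and +y sides) span the full width; the two side walls fit between them.

The house frame is on the floor beside the stool on its +x side.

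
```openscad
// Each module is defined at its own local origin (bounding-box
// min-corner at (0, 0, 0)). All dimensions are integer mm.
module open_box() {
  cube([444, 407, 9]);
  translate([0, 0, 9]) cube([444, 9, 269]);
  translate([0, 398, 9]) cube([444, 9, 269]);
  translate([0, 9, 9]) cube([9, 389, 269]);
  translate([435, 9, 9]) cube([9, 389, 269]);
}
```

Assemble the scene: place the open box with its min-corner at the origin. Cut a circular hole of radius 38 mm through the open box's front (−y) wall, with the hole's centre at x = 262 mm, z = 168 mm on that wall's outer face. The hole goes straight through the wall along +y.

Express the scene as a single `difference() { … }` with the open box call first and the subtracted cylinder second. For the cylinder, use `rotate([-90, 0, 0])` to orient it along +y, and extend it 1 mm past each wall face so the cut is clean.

difference() {
  open_box();
  translate([262, -1, 168]) rotate([-90, 0, 0]) cylinder(h = 11, r = 38);
}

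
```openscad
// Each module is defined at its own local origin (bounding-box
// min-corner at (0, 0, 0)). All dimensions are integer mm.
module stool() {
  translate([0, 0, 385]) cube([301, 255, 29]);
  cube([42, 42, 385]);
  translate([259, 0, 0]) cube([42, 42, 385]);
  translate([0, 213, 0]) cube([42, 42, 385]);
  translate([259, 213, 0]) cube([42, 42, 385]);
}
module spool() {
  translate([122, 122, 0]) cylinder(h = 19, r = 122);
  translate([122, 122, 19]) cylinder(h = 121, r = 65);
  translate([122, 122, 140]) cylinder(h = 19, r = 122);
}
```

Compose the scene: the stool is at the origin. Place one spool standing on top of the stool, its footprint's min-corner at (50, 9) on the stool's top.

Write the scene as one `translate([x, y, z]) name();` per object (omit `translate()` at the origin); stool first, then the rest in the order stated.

stool();
translate([50, 9, 414]) spool();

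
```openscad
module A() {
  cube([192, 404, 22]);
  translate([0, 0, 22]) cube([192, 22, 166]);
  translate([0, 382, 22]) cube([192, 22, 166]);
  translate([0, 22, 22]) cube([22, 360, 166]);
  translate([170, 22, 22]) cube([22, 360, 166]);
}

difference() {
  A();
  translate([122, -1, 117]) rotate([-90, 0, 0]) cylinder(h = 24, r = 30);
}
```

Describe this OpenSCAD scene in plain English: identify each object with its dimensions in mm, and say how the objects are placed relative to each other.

A is an open storage box with external size 192×404×188 mm and wall thickness 22 mm (the base is also 22 mm thick). The base covers the whole footprint; the four walls stand on the base, with the y-facing walls full-width and the x-facing walls fitting between their inner faces.

The open box has a circular hole of radius 30 mm through its front wall, centred at (x = 122, z = 117).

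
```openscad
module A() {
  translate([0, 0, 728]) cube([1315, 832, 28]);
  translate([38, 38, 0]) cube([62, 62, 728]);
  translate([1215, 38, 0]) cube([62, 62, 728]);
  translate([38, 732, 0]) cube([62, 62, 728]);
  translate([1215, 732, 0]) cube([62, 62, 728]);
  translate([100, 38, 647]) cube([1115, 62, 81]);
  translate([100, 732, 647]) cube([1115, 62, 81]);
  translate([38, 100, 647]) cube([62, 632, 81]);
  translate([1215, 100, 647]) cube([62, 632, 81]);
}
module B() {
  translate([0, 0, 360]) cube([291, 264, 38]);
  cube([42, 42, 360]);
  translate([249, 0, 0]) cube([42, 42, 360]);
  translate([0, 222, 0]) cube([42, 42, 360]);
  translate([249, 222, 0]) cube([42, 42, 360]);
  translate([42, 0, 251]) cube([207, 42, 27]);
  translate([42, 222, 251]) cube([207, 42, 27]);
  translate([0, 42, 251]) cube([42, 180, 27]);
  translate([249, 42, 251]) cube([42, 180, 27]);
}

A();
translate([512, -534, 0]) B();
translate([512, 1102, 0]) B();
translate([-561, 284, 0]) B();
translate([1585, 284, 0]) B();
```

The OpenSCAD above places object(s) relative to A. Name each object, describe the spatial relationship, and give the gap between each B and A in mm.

A is a table. B is a stool. Four stools sit around the table at the −y, +y, −x, +x sides. The gap between each stool and the table is 270 mm.

Each stool's nearest face is 270 mm from the table's bounding box.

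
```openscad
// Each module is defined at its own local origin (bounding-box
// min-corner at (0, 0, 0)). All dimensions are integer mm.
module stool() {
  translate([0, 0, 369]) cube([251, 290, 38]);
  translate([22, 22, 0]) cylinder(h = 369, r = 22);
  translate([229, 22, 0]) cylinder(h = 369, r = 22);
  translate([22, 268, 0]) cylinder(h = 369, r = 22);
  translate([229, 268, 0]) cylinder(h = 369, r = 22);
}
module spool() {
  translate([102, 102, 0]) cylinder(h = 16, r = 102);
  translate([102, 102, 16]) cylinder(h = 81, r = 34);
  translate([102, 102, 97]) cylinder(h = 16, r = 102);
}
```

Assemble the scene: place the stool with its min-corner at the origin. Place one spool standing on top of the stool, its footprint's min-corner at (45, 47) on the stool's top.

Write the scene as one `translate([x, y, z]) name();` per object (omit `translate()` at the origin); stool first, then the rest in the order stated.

stool();
translate([45, 47, 407]) spool();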